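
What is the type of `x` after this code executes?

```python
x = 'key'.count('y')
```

str.count() returns int

int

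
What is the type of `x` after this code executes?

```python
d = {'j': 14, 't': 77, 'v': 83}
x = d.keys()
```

.keys() returns dict_keys view

dict_keys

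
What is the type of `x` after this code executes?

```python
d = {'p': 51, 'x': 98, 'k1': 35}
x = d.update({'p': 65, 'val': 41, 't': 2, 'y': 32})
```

dict.update() returns None

NoneType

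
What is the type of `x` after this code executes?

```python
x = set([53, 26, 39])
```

set() constructor returns set

set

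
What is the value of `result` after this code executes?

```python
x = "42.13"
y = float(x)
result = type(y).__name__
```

x is str; y is float; result = 'float'

'float'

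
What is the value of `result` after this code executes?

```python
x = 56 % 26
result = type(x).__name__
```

x is int; result = 'int'

'int'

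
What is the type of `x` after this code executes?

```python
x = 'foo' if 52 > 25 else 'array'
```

Both branches of conditional are str

str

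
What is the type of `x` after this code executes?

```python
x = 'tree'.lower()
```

str.lower() returns str

str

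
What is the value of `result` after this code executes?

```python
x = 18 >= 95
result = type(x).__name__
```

x is bool; result = 'bool'

'bool'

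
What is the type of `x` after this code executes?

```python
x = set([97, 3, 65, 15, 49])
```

set() constructor returns set

set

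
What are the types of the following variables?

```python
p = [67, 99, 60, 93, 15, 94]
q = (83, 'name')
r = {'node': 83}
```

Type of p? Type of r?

p is assigned a list literal (square brackets); r is assigned a dict literal ({key: value})

list, dict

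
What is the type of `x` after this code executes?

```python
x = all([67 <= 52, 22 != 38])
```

all() returns bool

bool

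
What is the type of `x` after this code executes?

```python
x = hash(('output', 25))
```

hash() returns int

int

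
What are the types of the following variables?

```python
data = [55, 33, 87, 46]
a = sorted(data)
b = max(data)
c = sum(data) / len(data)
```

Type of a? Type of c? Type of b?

sorted() returns list; int / int = float; max of ints returns int

list, float, int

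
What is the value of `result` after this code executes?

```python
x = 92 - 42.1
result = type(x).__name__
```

x is float; result = 'float'

'float'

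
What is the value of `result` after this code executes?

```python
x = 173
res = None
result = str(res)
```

x = 173; res = None; result = 'None'

'None'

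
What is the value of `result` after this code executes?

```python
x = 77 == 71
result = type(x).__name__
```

x is bool; result = 'bool'

'bool'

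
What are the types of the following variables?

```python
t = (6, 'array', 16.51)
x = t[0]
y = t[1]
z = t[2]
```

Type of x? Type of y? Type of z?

tuple[0] is int; tuple[1] is str; tuple[2] is float

int, str, float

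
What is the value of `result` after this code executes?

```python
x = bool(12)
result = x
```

x = True; result = True

True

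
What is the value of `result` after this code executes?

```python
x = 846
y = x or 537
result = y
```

x = 846; y = 846; result = 846

846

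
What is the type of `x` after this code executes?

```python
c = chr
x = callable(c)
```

callable() returns bool

bool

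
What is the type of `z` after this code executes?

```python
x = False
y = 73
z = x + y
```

bool + int = int (bool is subclass of int)

int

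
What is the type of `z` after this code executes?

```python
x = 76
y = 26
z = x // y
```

int // int = int

int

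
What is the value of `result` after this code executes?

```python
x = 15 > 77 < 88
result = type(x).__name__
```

x is bool; result = 'bool'

'bool'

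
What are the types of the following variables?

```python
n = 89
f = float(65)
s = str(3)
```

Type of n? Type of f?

n is assigned a bare integer (no decimal point), so it is an int; f is assigned the result of calling float(), which returns a float

int, float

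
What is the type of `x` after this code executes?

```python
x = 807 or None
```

'or' returns first truthy value

int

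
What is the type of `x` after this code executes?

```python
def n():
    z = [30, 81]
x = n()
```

Function without return returns None

NoneType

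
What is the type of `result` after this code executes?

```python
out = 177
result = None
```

None has type NoneType

NoneType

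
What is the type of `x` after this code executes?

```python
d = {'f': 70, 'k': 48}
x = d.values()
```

.values() returns dict_values view

dict_values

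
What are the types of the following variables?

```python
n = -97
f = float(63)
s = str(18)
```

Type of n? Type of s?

n is assigned a bare integer (no decimal point), so it is an int; s is assigned the result of calling str(), which returns a str

int, str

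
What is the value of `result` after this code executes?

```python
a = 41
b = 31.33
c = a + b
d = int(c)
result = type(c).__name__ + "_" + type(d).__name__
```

a is int; b is float; c is float; d is int; result = 'float_int'

'float_int'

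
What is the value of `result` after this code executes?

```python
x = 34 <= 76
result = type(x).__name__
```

x is bool; result = 'bool'

'bool'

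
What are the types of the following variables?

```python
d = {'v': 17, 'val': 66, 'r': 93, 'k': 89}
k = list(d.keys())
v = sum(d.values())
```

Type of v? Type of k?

sum of ints is int; list() converts to list

int, list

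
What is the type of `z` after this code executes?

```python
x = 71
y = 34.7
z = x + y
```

int + float = float

float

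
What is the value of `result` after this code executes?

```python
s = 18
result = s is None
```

s = 18; result = False

False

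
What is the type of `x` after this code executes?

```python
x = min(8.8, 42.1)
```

min() of floats returns float

float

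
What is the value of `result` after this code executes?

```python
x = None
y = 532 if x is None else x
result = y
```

x = None; y = 532; result = 532

532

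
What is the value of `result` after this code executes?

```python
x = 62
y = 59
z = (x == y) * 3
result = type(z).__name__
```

x is int; y is int; z is int; result = 'int'

'int'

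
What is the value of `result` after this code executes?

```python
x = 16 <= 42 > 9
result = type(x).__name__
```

x is bool; result = 'bool'

'bool'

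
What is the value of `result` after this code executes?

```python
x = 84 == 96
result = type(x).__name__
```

x is bool; result = 'bool'

'bool'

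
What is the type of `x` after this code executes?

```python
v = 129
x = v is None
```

'is' comparison returns bool

bool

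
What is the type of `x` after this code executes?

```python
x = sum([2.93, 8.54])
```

sum() of floats returns float

float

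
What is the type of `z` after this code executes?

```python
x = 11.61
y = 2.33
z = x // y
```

float // float = float

float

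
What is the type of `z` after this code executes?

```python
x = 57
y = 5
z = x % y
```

int % int = int

int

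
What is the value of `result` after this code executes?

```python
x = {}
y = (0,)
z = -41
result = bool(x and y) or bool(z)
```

x = {}; y = (0,); z = -41; result = True

True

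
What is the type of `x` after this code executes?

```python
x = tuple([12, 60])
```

tuple() constructor returns tuple

tuple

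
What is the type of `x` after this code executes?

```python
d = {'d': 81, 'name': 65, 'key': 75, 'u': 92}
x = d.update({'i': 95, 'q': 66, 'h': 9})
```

dict.update() returns None

NoneType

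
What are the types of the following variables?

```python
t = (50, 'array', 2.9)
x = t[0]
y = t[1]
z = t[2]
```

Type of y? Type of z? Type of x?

tuple[1] is str; tuple[2] is float; tuple[0] is int

str, float, int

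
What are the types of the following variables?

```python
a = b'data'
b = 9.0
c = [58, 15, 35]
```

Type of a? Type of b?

a is assigned a bytes literal (b'...' prefix); b is assigned a number with a decimal point, so it is a float

bytes, float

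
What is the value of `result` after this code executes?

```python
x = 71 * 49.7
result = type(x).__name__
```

x is float; result = 'float'

'float'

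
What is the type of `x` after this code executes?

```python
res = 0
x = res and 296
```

'and' returns first falsy value (0 is int)

int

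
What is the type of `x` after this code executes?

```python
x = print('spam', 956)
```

print() returns None

NoneType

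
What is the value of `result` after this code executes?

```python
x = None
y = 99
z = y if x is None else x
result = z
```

x = None; y = 99; z = 99; result = 99

99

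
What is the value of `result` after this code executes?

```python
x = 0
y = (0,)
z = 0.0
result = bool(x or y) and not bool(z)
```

x = 0; y = (0,); z = 0.0; result = True

True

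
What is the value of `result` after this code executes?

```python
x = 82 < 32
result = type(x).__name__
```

x is bool; result = 'bool'

'bool'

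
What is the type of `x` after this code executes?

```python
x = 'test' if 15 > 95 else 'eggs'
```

Both branches of conditional are str

str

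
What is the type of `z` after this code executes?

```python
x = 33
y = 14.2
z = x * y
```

int * float = float

float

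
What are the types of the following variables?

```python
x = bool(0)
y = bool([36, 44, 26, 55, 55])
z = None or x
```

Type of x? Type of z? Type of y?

bool() returns bool; None or bool returns the bool; bool() returns bool

bool, bool, bool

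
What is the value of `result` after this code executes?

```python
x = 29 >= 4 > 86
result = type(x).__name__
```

x is bool; result = 'bool'

'bool'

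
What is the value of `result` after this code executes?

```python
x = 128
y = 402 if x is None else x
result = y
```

x = 128; y = 128; result = 128

128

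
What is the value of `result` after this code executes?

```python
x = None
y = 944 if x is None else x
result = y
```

x = None; y = 944; result = 944

944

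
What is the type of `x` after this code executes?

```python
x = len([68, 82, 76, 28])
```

len() always returns int

int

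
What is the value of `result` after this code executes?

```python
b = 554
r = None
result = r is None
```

b = 554; r = None; result = True

True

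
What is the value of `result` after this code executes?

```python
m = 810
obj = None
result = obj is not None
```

m = 810; obj = None; result = False

False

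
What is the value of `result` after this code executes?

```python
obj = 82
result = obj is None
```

obj = 82; result = False

False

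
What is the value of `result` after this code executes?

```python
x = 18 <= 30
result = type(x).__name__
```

x is bool; result = 'bool'

'bool'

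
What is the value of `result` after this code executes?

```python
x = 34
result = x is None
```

x = 34; result = False

False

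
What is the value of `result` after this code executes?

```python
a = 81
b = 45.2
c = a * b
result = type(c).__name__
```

a is int; b is float; c is float; result = 'float'

'float'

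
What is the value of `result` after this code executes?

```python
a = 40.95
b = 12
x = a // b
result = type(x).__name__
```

a is float; b is int; x is float; result = 'float'

'float'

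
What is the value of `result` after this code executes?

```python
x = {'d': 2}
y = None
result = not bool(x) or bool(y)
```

x = {'d': 2}; y = None; result = False

False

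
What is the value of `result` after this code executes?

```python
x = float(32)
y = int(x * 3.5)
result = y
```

x = 32.0; y = 112; result = 112

112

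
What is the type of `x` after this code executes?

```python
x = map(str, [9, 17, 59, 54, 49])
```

map() returns a map object

map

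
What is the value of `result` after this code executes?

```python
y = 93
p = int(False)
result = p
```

y = 93; p = 0; result = 0

0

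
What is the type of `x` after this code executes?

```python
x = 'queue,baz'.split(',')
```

str.split() returns list

list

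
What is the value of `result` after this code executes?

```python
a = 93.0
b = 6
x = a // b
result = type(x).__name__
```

a is float; b is int; x is float; result = 'float'

'float'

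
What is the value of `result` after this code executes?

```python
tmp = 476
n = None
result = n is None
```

tmp = 476; n = None; result = True

True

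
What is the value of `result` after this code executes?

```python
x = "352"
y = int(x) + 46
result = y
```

x = '352'; y = 398; result = 398

398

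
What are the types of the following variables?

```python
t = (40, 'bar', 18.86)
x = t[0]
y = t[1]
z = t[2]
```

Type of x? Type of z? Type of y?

tuple[0] is int; tuple[2] is float; tuple[1] is str

int, float, str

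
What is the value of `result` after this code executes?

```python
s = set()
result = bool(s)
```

s = set(); result = False

False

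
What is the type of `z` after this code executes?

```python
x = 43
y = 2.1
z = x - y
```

int - float = float

float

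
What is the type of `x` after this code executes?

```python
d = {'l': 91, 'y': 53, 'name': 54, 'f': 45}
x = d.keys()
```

.keys() returns dict_keys view

dict_keys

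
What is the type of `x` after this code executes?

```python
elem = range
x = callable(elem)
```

callable() returns bool

bool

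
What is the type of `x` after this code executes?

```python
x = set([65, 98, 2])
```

set() constructor returns set

set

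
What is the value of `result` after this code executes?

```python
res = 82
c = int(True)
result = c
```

res = 82; c = 1; result = 1

1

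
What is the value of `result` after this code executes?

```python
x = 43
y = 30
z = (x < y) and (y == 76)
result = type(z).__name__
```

x is int; y is int; z is bool; result = 'bool'

'bool'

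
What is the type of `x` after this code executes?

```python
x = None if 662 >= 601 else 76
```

662 >= 601 is True, so the if branch is taken

NoneType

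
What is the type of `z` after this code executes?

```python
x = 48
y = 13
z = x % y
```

int % int = int

int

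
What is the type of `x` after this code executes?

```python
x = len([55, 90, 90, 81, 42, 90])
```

len() always returns int

int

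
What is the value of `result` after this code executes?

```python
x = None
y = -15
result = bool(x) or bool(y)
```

x = None; y = -15; result = True

True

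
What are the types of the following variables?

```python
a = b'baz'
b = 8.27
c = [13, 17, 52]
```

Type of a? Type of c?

a is assigned a bytes literal (b'...' prefix); c is assigned a list literal (square brackets)

bytes, list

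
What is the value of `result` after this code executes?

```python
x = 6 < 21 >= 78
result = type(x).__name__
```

x is bool; result = 'bool'

'bool'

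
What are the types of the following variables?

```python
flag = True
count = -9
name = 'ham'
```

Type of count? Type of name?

count is assigned a bare integer (no decimal point), so it is an int; name is assigned a quoted string literal, so it is a str

int, str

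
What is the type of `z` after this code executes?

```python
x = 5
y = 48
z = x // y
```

int // int = int

int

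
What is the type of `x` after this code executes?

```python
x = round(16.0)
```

round() with no decimal places returns int

int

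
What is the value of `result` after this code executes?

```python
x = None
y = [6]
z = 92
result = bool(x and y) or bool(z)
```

x = None; y = [6]; z = 92; result = True

True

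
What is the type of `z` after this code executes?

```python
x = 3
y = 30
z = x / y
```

int / int = float

float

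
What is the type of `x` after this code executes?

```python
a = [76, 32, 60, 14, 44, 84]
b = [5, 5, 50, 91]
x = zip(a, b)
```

zip() returns a zip object

zip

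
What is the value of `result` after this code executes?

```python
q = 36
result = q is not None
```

q = 36; result = True

True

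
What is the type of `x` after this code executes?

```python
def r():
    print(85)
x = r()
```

Function without return returns None

NoneType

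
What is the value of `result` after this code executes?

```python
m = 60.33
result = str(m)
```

m = 60.33; result = '60.33'

'60.33'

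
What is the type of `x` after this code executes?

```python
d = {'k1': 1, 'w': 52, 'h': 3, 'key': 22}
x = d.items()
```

dict.items() returns dict_items view

dict_items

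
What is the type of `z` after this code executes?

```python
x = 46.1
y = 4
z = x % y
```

float % int = float

float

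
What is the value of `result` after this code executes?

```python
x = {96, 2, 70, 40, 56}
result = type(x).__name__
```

x is set; result = 'set'

'set'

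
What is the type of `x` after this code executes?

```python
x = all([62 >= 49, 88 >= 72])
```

all() returns bool

bool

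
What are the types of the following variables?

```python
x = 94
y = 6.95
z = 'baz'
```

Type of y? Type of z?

y is assigned a number with a decimal point, so it is a float; z is assigned a quoted string literal, so it is a str

float, str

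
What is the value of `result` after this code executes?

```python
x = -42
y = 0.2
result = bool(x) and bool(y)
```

x = -42; y = 0.2; result = True

True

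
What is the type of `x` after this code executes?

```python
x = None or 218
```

'or' with None returns the other truthy value

int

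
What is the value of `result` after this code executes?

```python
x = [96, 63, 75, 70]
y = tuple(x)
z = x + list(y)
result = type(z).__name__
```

x is list; y is tuple; z is list; result = 'list'

'list'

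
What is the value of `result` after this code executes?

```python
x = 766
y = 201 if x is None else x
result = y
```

x = 766; y = 766; result = 766

766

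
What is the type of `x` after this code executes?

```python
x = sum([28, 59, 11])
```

sum() of ints returns int

int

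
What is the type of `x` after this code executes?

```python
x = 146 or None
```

'or' returns first truthy value

int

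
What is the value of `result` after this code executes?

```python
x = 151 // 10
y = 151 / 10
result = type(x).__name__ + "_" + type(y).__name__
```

x is int; y is float; result = 'int_float'

'int_float'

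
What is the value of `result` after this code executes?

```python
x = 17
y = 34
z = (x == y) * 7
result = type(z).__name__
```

x is int; y is int; z is int; result = 'int'

'int'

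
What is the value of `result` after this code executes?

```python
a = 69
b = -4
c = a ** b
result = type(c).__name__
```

a is int; b is int; c is float; result = 'float'

'float'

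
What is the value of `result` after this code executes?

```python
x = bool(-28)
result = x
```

x = True; result = True

True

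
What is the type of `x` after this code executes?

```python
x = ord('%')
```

ord() returns int (code point)

int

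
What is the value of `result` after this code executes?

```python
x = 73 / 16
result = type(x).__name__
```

x is float; result = 'float'

'float'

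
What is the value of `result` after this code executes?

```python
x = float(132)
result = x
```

x = 132.0; result = 132.0

132.0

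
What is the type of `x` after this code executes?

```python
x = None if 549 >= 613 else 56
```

549 >= 613 is False, so the else branch is taken

int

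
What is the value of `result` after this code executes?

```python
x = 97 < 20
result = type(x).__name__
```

x is bool; result = 'bool'

'bool'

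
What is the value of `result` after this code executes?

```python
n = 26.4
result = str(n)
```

n = 26.4; result = '26.4'

'26.4'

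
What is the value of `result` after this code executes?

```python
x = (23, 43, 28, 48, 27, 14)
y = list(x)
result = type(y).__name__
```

x is tuple; y is list; result = 'list'

'list'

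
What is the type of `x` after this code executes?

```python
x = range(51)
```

range() returns a range object

range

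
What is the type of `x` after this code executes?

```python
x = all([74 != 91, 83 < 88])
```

all() returns bool

bool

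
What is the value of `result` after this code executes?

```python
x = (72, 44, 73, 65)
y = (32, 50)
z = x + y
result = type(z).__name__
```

x is tuple; y is tuple; z is tuple; result = 'tuple'

'tuple'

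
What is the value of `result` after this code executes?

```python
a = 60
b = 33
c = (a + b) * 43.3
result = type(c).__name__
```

a is int; b is int; c is float; result = 'float'

'float'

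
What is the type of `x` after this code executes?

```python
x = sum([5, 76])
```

sum() of ints returns int

int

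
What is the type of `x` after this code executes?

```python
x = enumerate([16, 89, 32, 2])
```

enumerate() returns an enumerate object

enumerate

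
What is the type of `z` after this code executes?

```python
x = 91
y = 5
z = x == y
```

Equality comparison returns bool

bool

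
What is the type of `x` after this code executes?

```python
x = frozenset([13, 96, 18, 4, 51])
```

frozenset() returns frozenset

frozenset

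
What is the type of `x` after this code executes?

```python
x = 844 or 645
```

'or' returns first truthy value (int)

int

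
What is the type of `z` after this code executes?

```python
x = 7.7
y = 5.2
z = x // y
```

float // float = float

float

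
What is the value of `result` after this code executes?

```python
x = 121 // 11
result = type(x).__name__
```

x is int; result = 'int'

'int'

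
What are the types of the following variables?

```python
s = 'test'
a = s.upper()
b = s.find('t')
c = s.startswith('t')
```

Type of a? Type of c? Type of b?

upper() returns str; startswith() returns bool; find() returns int

str, bool, int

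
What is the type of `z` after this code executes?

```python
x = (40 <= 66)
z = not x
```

'not' returns bool

bool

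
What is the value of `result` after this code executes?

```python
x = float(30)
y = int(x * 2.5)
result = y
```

x = 30.0; y = 75; result = 75

75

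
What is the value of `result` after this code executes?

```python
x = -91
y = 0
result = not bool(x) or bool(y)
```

x = -91; y = 0; result = False

False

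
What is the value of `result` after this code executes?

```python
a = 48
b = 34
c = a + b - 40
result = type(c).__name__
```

a is int; b is int; c is int; result = 'int'

'int'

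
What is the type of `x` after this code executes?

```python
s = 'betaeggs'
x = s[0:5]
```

Slicing a str returns str

str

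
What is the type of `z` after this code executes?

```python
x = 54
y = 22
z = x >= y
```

Comparison returns bool

bool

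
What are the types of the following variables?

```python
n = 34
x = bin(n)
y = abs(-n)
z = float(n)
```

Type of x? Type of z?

bin() returns str; float() returns float

str, float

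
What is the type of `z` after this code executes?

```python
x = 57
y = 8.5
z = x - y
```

int - float = float

float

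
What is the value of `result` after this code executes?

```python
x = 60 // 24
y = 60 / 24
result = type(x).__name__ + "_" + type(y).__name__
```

x is int; y is float; result = 'int_float'

'int_float'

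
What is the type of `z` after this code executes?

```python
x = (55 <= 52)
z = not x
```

'not' returns bool

bool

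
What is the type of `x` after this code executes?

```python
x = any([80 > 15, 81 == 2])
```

any() returns bool

bool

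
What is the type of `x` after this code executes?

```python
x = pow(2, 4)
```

pow(int, int) returns int

int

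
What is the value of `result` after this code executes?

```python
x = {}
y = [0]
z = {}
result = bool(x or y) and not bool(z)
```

x = {}; y = [0]; z = {}; result = True

True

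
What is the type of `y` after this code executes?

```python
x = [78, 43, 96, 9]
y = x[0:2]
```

Slicing a list returns a list

list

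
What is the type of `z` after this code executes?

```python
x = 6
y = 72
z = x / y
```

int / int = float

float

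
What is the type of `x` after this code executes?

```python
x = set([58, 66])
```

set() constructor returns set

set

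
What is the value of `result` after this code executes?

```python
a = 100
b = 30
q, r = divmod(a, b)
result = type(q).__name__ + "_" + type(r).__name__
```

a is int; b is int; q is int; r is int; result = 'int_int'

'int_int'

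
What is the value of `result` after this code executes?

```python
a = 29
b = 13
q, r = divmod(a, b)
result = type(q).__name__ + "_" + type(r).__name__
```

a is int; b is int; q is int; r is int; result = 'int_int'

'int_int'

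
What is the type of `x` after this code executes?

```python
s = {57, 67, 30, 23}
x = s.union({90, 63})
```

set.union() returns a new set

set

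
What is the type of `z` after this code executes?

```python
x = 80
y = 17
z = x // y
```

int // int = int

int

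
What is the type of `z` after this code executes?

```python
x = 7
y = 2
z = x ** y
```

positive int ** positive int = int

int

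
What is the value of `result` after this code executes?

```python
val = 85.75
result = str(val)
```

val = 85.75; result = '85.75'

'85.75'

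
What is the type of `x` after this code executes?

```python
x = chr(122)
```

chr() returns str (single char)

str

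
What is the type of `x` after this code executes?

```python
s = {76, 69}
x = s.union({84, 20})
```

set.union() returns a new set

set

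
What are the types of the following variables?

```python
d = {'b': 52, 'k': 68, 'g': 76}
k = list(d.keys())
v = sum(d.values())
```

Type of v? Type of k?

sum of ints is int; list() converts to list

int, list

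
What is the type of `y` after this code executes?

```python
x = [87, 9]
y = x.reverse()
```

list.reverse() returns None

NoneType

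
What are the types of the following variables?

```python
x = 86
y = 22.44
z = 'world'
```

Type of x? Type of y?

x is assigned a bare integer (no decimal point), so it is an int; y is assigned a number with a decimal point, so it is a float

int, float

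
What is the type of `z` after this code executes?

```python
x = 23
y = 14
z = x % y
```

int % int = int

int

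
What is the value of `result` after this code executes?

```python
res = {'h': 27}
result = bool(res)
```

res = {'h': 27}; result = True

True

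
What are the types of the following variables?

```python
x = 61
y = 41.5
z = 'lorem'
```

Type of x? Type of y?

x is assigned a bare integer (no decimal point), so it is an int; y is assigned a number with a decimal point, so it is a float

int, float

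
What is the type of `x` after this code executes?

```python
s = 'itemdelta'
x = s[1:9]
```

Slicing a str returns str

str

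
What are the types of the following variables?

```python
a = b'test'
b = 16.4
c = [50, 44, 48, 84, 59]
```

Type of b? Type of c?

b is assigned a number with a decimal point, so it is a float; c is assigned a list literal (square brackets)

float, list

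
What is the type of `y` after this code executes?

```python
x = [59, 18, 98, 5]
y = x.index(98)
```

list.index() returns int

int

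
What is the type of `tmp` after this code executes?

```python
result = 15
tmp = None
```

None has type NoneType

NoneType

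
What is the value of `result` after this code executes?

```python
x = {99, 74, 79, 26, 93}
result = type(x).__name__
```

x is set; result = 'set'

'set'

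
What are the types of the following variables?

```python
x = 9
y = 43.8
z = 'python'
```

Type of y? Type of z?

y is assigned a number with a decimal point, so it is a float; z is assigned a quoted string literal, so it is a str

float, str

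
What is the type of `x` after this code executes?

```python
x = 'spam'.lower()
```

str.lower() returns str

str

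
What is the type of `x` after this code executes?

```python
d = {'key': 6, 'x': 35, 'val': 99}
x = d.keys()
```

.keys() returns dict_keys view

dict_keys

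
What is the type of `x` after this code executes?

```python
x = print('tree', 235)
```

print() returns None

NoneType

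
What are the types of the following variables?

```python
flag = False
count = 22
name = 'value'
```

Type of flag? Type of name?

flag is assigned the constant False, which has type bool; name is assigned a quoted string literal, so it is a str

bool, str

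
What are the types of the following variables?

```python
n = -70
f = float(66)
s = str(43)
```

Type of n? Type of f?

n is assigned a bare integer (no decimal point), so it is an int; f is assigned the result of calling float(), which returns a float

int, float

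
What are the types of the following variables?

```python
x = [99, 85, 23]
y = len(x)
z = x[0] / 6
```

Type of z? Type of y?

int / int = float; len() returns int

float, int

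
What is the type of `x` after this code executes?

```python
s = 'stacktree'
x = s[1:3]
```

Slicing a str returns str

str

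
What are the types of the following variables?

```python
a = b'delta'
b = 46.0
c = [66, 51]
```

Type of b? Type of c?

b is assigned a number with a decimal point, so it is a float; c is assigned a list literal (square brackets)

float, list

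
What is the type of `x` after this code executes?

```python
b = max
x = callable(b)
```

callable() returns bool

bool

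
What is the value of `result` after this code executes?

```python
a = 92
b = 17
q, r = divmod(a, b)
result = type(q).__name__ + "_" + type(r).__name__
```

a is int; b is int; q is int; r is int; result = 'int_int'

'int_int'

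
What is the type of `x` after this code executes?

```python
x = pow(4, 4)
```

pow(int, int) returns int

int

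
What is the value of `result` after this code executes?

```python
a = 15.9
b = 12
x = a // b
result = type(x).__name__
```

a is float; b is int; x is float; result = 'float'

'float'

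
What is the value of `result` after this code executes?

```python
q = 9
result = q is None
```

q = 9; result = False

False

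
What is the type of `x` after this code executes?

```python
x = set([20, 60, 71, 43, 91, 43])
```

set() constructor returns set

set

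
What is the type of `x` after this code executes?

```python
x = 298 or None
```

'or' returns first truthy value

int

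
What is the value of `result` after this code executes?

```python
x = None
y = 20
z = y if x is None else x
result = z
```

x = None; y = 20; z = 20; result = 20

20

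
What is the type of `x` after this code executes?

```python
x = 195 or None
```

'or' returns first truthy value

int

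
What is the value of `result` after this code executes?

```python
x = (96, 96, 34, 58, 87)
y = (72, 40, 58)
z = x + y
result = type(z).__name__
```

x is tuple; y is tuple; z is tuple; result = 'tuple'

'tuple'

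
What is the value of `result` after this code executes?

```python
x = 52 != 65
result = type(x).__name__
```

x is bool; result = 'bool'

'bool'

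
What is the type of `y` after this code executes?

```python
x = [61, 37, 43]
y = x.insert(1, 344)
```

list.insert() returns None

NoneType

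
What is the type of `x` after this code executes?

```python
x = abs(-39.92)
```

abs() of float returns float

float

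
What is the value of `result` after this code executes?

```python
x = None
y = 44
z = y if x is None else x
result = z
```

x = None; y = 44; z = 44; result = 44

44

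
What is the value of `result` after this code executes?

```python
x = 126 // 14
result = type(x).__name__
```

x is int; result = 'int'

'int'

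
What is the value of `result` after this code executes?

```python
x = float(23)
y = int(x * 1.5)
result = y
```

x = 23.0; y = 34; result = 34

34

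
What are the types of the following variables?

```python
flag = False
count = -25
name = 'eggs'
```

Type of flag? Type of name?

flag is assigned the constant False, which has type bool; name is assigned a quoted string literal, so it is a str

bool, str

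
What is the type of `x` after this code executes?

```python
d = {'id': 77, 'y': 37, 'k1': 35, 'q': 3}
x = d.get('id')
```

dict.get() returns value type when found

int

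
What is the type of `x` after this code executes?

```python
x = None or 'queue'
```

'or' with None returns the other truthy value (str)

str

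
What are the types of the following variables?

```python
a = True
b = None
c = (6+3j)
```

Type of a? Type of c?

a is assigned the constant True, which has type bool; c is assigned (6+3j), an int plus an imaginary literal (j suffix), which evaluates to complex

bool, complex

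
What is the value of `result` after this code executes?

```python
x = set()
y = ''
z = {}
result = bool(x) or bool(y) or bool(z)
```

x = set(); y = ''; z = {}; result = False

False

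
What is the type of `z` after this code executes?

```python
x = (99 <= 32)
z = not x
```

'not' returns bool

bool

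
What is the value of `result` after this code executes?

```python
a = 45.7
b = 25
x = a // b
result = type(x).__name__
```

a is float; b is int; x is float; result = 'float'

'float'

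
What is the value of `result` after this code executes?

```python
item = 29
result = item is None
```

item = 29; result = False

False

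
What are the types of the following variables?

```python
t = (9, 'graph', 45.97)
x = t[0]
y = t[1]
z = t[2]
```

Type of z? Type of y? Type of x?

tuple[2] is float; tuple[1] is str; tuple[0] is int

float, str, int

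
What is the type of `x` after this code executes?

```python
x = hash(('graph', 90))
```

hash() returns int

int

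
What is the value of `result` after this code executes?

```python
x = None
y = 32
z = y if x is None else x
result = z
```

x = None; y = 32; z = 32; result = 32

32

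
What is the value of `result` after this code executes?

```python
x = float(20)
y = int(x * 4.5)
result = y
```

x = 20.0; y = 90; result = 90

90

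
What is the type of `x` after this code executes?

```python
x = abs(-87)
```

abs() of int returns int

int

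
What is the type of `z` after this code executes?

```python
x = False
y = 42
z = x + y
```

bool + int = int (bool is subclass of int)

int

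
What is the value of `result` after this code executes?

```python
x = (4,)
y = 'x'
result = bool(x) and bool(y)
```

x = (4,); y = 'x'; result = True

True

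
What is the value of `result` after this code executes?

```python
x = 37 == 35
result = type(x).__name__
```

x is bool; result = 'bool'

'bool'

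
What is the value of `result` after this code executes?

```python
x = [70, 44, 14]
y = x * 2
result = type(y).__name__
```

x is list; y is list; result = 'list'

'list'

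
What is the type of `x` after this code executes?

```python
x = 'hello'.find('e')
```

str.find() returns int index

int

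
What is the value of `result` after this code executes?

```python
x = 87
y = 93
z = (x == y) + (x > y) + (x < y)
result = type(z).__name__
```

x is int; y is int; z is int; result = 'int'

'int'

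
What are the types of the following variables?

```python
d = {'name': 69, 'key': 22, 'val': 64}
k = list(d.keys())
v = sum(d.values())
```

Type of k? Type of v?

list() converts to list; sum of ints is int

list, int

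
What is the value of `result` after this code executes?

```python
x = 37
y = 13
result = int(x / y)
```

x = 37; y = 13; result = 2

2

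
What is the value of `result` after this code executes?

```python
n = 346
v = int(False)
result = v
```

n = 346; v = 0; result = 0

0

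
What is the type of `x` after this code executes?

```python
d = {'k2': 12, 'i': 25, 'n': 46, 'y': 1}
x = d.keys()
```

.keys() returns dict_keys view

dict_keys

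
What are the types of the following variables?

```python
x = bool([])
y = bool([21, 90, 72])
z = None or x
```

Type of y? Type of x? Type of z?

bool() returns bool; bool() returns bool; None or bool returns the bool

bool, bool, bool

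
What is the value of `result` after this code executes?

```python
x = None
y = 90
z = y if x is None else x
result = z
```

x = None; y = 90; z = 90; result = 90

90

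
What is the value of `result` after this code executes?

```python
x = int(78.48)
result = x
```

x = 78; result = 78

78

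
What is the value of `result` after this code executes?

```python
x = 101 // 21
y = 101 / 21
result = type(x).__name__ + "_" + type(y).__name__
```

x is int; y is float; result = 'int_float'

'int_float'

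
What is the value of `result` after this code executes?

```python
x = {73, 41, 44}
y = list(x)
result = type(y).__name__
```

x is set; y is list; result = 'list'

'list'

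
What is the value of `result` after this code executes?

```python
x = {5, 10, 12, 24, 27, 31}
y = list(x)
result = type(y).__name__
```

x is set; y is list; result = 'list'

'list'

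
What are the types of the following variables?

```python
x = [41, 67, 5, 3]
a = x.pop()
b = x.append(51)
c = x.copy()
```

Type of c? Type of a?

copy() returns list; pop() returns element

list, int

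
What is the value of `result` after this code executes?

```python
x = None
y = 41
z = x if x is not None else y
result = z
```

x = None; y = 41; z = 41; result = 41

41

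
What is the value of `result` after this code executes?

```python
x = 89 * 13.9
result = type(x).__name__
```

x is float; result = 'float'

'float'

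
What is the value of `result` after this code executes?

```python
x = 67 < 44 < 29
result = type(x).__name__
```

x is bool; result = 'bool'

'bool'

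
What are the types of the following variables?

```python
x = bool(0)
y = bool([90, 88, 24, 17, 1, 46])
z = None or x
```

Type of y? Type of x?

bool() returns bool; bool() returns bool

bool, bool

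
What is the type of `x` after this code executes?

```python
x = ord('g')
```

ord() returns int (code point)

int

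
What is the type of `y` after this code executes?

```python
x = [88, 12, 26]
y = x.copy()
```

list.copy() returns list

list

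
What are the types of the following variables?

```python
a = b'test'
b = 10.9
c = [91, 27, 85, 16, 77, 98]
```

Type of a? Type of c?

a is assigned a bytes literal (b'...' prefix); c is assigned a list literal (square brackets)

bytes, list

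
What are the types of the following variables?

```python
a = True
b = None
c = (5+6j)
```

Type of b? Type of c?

b is assigned None, whose type is NoneType; c is assigned (5+6j), an int plus an imaginary literal (j suffix), which evaluates to complex

NoneType, complex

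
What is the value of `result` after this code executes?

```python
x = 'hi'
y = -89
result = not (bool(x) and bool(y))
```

x = 'hi'; y = -89; result = False

False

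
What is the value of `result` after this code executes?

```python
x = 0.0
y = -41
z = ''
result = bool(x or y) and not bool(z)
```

x = 0.0; y = -41; z = ''; result = True

True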